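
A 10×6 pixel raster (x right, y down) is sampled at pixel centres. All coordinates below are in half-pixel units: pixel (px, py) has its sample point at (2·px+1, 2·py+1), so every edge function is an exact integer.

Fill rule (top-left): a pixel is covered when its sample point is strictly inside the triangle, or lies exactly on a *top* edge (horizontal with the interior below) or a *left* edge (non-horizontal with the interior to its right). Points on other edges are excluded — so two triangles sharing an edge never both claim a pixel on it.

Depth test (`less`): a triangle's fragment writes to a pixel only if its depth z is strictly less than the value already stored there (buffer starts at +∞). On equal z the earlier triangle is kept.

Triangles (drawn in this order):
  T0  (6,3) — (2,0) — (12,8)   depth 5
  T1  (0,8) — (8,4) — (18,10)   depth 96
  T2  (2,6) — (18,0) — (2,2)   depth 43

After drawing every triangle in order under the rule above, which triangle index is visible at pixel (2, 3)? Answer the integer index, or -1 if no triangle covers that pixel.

T0:
  2·area = 2  (B↔C swapped to make it positive)
  edge (6, 3)→(12, 8): d=(6,5) right/bottom  bias=-1
  edge (12, 8)→(2, 0): d=(-10,-8) top-left  bias=+0
  edge (2, 0)→(6, 3): d=(4,3) right/bottom  bias=-1
  covered (0 px):
    · · · · · · · · · ·
    · · · · · · · · · ·
    · · · · · · · · · ·
    · · · · · · · · · ·
    · · · · · · · · · ·
    · · · · · · · · · ·
T1:
  2·area = 88
  edge (0, 8)→(8, 4): d=(8,-4) top-left  bias=+0
  edge (8, 4)→(18, 10): d=(10,6) right/bottom  bias=-1
  edge (18, 10)→(0, 8): d=(-18,-2) top-left  bias=+0
    (1,0)@(3, 1): e=[-44,0,132] → ·  [on edge]
    (3,2)@(7, 5): e=[4,16,68] → █
    (4,2)@(9, 5): e=[12,4,72] → █
    (5,2)@(11, 5): e=[20,-8,76] → ·
    (1,3)@(3, 7): e=[4,60,24] → █
    (2,3)@(5, 7): e=[12,48,28] → █
    (5,3)@(11, 7): e=[36,12,40] → █
    (6,3)@(13, 7): e=[44,0,44] → ·  [on edge]
    (1,4)@(3, 9): e=[20,80,-12] → ·
    (2,4)@(5, 9): e=[28,68,-8] → ·
    (3,4)@(7, 9): e=[36,56,-4] → ·
    (4,4)@(9, 9): e=[44,44,0] → █  [on edge]
  covered (11 px):
    · · · · · · · · · ·
    · · · · · · · · · ·
    · · · █ █ · · · · ·
    · █ █ █ █ █ · · · ·
    · · · · █ █ █ █ · ·
    · · · · · · · · · ·
T2:
  2·area = 64  (B↔C swapped to make it positive)
  edge (2, 6)→(2, 2): d=(0,-4) top-left  bias=+0
  edge (2, 2)→(18, 0): d=(16,-2) top-left  bias=+0
  edge (18, 0)→(2, 6): d=(-16,6) right/bottom  bias=-1
    (5,0)@(11, 1): e=[36,2,26] → █
    (6,0)@(13, 1): e=[44,6,14] → █
    (7,0)@(15, 1): e=[52,10,2] → █
    (8,0)@(17, 1): e=[60,14,-10] → ·
    (1,1)@(3, 3): e=[4,18,42] → █
    (2,1)@(5, 3): e=[12,22,30] → █
    (3,1)@(7, 3): e=[20,26,18] → █
    (4,1)@(9, 3): e=[28,30,6] → █
    (5,1)@(11, 3): e=[36,34,-6] → ·
    (6,1)@(13, 3): e=[44,38,-18] → ·
    (7,1)@(15, 3): e=[52,42,-30] → ·
    (1,2)@(3, 5): e=[4,50,10] → █
  covered (8 px):
    · · · · · █ █ █ · ·
    · █ █ █ █ · · · · ·
    · █ · · · · · · · ·
    · · · · · · · · · ·
    · · · · · · · · · ·
    · · · · · · · · · ·

Z-buffer (winner per pixel, '.' = empty):
  . . . . . 2 2 2 . .
  . 2 2 2 2 . . . . .
  . 2 . 1 1 . . . . .
  . 1 1 1 1 1 . . . .
  . . . . 1 1 1 1 . .
  . . . . . . . . . .

Answer: 1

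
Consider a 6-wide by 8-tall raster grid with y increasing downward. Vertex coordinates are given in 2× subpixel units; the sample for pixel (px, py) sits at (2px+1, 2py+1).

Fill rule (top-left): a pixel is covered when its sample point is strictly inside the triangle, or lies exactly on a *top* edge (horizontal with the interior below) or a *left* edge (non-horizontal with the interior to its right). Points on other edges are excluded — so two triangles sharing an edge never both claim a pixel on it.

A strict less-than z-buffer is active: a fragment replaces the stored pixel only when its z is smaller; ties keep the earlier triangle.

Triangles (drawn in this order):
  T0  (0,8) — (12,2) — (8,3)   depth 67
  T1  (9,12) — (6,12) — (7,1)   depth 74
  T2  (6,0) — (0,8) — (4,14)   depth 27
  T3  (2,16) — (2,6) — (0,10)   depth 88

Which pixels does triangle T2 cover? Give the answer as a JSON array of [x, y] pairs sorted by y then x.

T0:
  2·area = 12  (B↔C swapped to make it positive)
  edge (0, 8)→(8, 3): d=(8,-5) top-left  bias=+0
  edge (8, 3)→(12, 2): d=(4,-1) top-left  bias=+0
  edge (12, 2)→(0, 8): d=(-12,6) right/bottom  bias=-1
    (4,1)@(9, 3): e=[5,1,6] → █
    (5,1)@(11, 3): e=[15,3,-6] → ·
    (2,2)@(5, 5): e=[1,5,6] → █
    (3,2)@(7, 5): e=[11,7,-6] → ·
    (4,2)@(9, 5): e=[21,9,-18] → ·
    (2,3)@(5, 7): e=[17,13,-18] → ·
  covered (2 px):
    · · · · · ·
    · · · · █ ·
    · · █ · · ·
    · · · · · ·
    · · · · · ·
    · · · · · ·
    · · · · · ·
    · · · · · ·
T1:
  2·area = 33
  edge (9, 12)→(6, 12): d=(-3,0) right/bottom  bias=-1
  edge (6, 12)→(7, 1): d=(1,-11) top-left  bias=+0
  edge (7, 1)→(9, 12): d=(2,11) right/bottom  bias=-1
    (3,0)@(7, 1): e=[33,0,0] → ·  [on edge]
    (3,1)@(7, 3): e=[27,2,4] → █
    (4,1)@(9, 3): e=[27,24,-18] → ·
    (3,2)@(7, 5): e=[21,4,8] → █
    (4,2)@(9, 5): e=[21,26,-14] → ·
    (3,3)@(7, 7): e=[15,6,12] → █
    (4,3)@(9, 7): e=[15,28,-10] → ·
    (3,4)@(7, 9): e=[9,8,16] → █
    (4,4)@(9, 9): e=[9,30,-6] → ·
    (3,5)@(7, 11): e=[3,10,20] → █
    (4,5)@(9, 11): e=[3,32,-2] → ·
    (3,6)@(7, 13): e=[-3,12,24] → ·
  covered (5 px):
    · · · · · ·
    · · · █ · ·
    · · · █ · ·
    · · · █ · ·
    · · · █ · ·
    · · · █ · ·
    · · · · · ·
    · · · · · ·
T2:
  2·area = 68  (B↔C swapped to make it positive)
  edge (6, 0)→(4, 14): d=(-2,14) right/bottom  bias=-1
  edge (4, 14)→(0, 8): d=(-4,-6) top-left  bias=+0
  edge (0, 8)→(6, 0): d=(6,-8) top-left  bias=+0
    (2,1)@(5, 3): e=[8,50,10] → █
    (3,1)@(7, 3): e=[-20,62,26] → ·
    (1,2)@(3, 5): e=[32,30,6] → █
    (3,2)@(7, 5): e=[-24,54,38] → ·
    (0,3)@(1, 7): e=[56,10,2] → █
    (2,3)@(5, 7): e=[0,34,34] → ·  [on edge]
    (0,4)@(1, 9): e=[52,2,14] → █
    (2,4)@(5, 9): e=[-4,26,46] → ·
    (0,5)@(1, 11): e=[48,-6,26] → ·
    (1,5)@(3, 11): e=[20,6,42] → █
    (2,5)@(5, 11): e=[-8,18,58] → ·
    (1,6)@(3, 13): e=[16,-2,54] → ·
  covered (8 px):
    · · · · · ·
    · · █ · · ·
    · █ █ · · ·
    █ █ · · · ·
    █ █ · · · ·
    · █ · · · ·
    · · · · · ·
    · · · · · ·
T3:
  2·area = 20  (B↔C swapped to make it positive)
  edge (2, 16)→(0, 10): d=(-2,-6) top-left  bias=+0
  edge (0, 10)→(2, 6): d=(2,-4) top-left  bias=+0
  edge (2, 6)→(2, 16): d=(0,10) right/bottom  bias=-1
    (0,4)@(1, 9): e=[8,2,10] → █
    (1,4)@(3, 9): e=[20,10,-10] → ·
    (0,5)@(1, 11): e=[4,6,10] → █
    (1,5)@(3, 11): e=[16,14,-10] → ·
    (0,6)@(1, 13): e=[0,10,10] → █  [on edge]
    (1,6)@(3, 13): e=[12,18,-10] → ·
    (0,7)@(1, 15): e=[-4,14,10] → ·
  covered (3 px):
    · · · · · ·
    · · · · · ·
    · · · · · ·
    · · · · · ·
    █ · · · · ·
    █ · · · · ·
    █ · · · · ·
    · · · · · ·

Result: [[2,1],[1,2],[2,2],[0,3],[1,3],[0,4],[1,4],[1,5]]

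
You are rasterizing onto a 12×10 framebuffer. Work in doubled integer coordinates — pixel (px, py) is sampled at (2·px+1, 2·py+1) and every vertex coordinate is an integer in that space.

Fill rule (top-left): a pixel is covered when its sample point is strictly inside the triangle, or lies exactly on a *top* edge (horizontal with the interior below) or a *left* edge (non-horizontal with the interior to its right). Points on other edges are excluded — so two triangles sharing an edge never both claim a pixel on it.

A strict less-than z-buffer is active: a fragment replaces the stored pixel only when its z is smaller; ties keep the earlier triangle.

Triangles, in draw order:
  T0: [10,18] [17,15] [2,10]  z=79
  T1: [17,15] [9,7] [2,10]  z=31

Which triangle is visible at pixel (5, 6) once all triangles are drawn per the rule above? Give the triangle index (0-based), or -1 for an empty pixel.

T0:
  2·area = 80  (B↔C swapped to make it positive)
  edge (10, 18)→(2, 10): d=(-8,-8) top-left  bias=+0
  edge (2, 10)→(17, 15): d=(15,5) right/bottom  bias=-1
  edge (17, 15)→(10, 18): d=(-7,3) right/bottom  bias=-1
    (0,4)@(1, 9): e=[0,-10,90] → .  [on edge]
    (1,5)@(3, 11): e=[0,10,70] → X  [on edge]
    (2,5)@(5, 11): e=[16,0,64] → .  [on edge]
    (1,6)@(3, 13): e=[-16,40,56] → .
    (2,6)@(5, 13): e=[0,30,50] → X  [on edge]
    (3,6)@(7, 13): e=[16,20,44] → X
    (4,6)@(9, 13): e=[32,10,38] → X
    (5,6)@(11, 13): e=[48,0,32] → .  [on edge]
    (2,7)@(5, 15): e=[-16,60,36] → .
    (3,7)@(7, 15): e=[0,50,30] → X  [on edge]
    (5,7)@(11, 15): e=[32,30,18] → X
    (6,7)@(13, 15): e=[48,20,12] → X
    (8,7)@(17, 15): e=[80,0,0] → .  [on edge]
    (4,8)@(9, 17): e=[0,70,10] → X  [on edge]
    (11,8)@(23, 17): e=[112,0,-32] → .  [on edge]
    (5,9)@(11, 19): e=[0,90,-10] → .  [on edge]
  covered (11 px):
    . . . . . . . . . . . .
    . . . . . . . . . . . .
    . . . . . . . . . . . .
    . . . . . . . . . . . .
    . . . . . . . . . . . .
    . X . . . . . . . . . .
    . . X X X . . . . . . .
    . . . X X X X X . . . .
    . . . . X X . . . . . .
    . . . . . . . . . . . .
T1:
  2·area = 80  (B↔C swapped to make it positive)
  edge (17, 15)→(2, 10): d=(-15,-5) top-left  bias=+0
  edge (2, 10)→(9, 7): d=(7,-3) top-left  bias=+0
  edge (9, 7)→(17, 15): d=(8,8) right/bottom  bias=-1
    (1,0)@(3, 1): e=[140,-60,0] → .  [on edge]
    (11,0)@(23, 1): e=[240,0,-160] → .  [on edge]
    (2,1)@(5, 3): e=[120,-40,0] → .  [on edge]
    (3,2)@(7, 5): e=[100,-20,0] → .  [on edge]
    (4,3)@(9, 7): e=[80,0,0] → .  [on edge]
    (2,4)@(5, 9): e=[30,2,48] → X
    (3,4)@(7, 9): e=[40,8,32] → X
    (4,4)@(9, 9): e=[50,14,16] → X
    (5,4)@(11, 9): e=[60,20,0] → .  [on edge]
    (2,5)@(5, 11): e=[0,16,64] → X  [on edge]
    (5,5)@(11, 11): e=[30,34,16] → X
    (6,5)@(13, 11): e=[40,40,0] → .  [on edge]
    (5,6)@(11, 13): e=[0,48,32] → X  [on edge]
    (7,6)@(15, 13): e=[20,60,0] → .  [on edge]
    (8,7)@(17, 15): e=[0,80,0] → .  [on edge]
    (9,8)@(19, 17): e=[-20,100,0] → .  [on edge]
    (11,8)@(23, 17): e=[0,112,-32] → .  [on edge]
    (10,9)@(21, 19): e=[-40,120,0] → .  [on edge]
  covered (9 px):
    . . . . . . . . . . . .
    . . . . . . . . . . . .
    . . . . . . . . . . . .
    . . . . . . . . . . . .
    . . X X X . . . . . . .
    . . X X X X . . . . . .
    . . . . . X X . . . . .
    . . . . . . . . . . . .
    . . . . . . . . . . . .
    . . . . . . . . . . . .

Z-buffer (winner per pixel, '.' = empty):
  . . . . . . . . . . . .
  . . . . . . . . . . . .
  . . . . . . . . . . . .
  . . . . . . . . . . . .
  . . 1 1 1 . . . . . . .
  . 0 1 1 1 1 . . . . . .
  . . 0 0 0 1 1 . . . . .
  . . . 0 0 0 0 0 . . . .
  . . . . 0 0 . . . . . .
  . . . . . . . . . . . .

Result: 1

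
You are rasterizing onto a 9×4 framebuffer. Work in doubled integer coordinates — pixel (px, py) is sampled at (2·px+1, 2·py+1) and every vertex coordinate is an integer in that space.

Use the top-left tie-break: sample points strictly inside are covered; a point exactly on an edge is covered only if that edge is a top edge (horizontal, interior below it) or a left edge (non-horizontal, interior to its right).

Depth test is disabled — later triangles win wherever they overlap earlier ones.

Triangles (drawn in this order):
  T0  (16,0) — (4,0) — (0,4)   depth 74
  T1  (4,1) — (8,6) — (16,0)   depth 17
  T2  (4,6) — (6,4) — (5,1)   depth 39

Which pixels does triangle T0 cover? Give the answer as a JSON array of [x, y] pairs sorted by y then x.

T0:
  2·area = 48  (B↔C swapped to make it positive)
  edge (16, 0)→(0, 4): d=(-16,4) right/bottom  bias=-1
  edge (0, 4)→(4, 0): d=(4,-4) top-left  bias=+0
  edge (4, 0)→(16, 0): d=(12,0) top-left  bias=+0
    (1,0)@(3, 1): e=[36,0,12] → █  [on edge]
    (2,0)@(5, 1): e=[28,8,12] → █
    (3,0)@(7, 1): e=[20,16,12] → █
    (4,0)@(9, 1): e=[12,24,12] → █
    (5,0)@(11, 1): e=[4,32,12] → █
    (6,0)@(13, 1): e=[-4,40,12] → ·
    (0,1)@(1, 3): e=[12,0,36] → █  [on edge]
    (2,1)@(5, 3): e=[-4,16,36] → ·
    (3,1)@(7, 3): e=[-12,24,36] → ·
    (4,1)@(9, 3): e=[-20,32,36] → ·
    (5,1)@(11, 3): e=[-28,40,36] → ·
    (0,2)@(1, 5): e=[-20,8,60] → ·
  covered (7 px):
    · █ █ █ █ █ · · ·
    █ █ · · · · · · ·
    · · · · · · · · ·
    · · · · · · · · ·
T1:
  2·area = 64  (B↔C swapped to make it positive)
  edge (4, 1)→(16, 0): d=(12,-1) top-left  bias=+0
  edge (16, 0)→(8, 6): d=(-8,6) right/bottom  bias=-1
  edge (8, 6)→(4, 1): d=(-4,-5) top-left  bias=+0
    (2,0)@(5, 1): e=[1,58,5] → █
    (3,0)@(7, 1): e=[3,46,15] → █
    (4,0)@(9, 1): e=[5,34,25] → █
    (5,0)@(11, 1): e=[7,22,35] → █
    (6,0)@(13, 1): e=[9,10,45] → █
    (7,0)@(15, 1): e=[11,-2,55] → ·
    (2,1)@(5, 3): e=[25,42,-3] → ·
    (3,1)@(7, 3): e=[27,30,7] → █
    (6,1)@(13, 3): e=[33,-6,37] → ·
    (3,2)@(7, 5): e=[51,14,-1] → ·
    (4,2)@(9, 5): e=[53,2,9] → █
    (5,2)@(11, 5): e=[55,-10,19] → ·
  covered (9 px):
    · · █ █ █ █ █ · ·
    · · · █ █ █ · · ·
    · · · · █ · · · ·
    · · · · · · · · ·
T2:
  2·area = 8  (B↔C swapped to make it positive)
  edge (4, 6)→(5, 1): d=(1,-5) top-left  bias=+0
  edge (5, 1)→(6, 4): d=(1,3) right/bottom  bias=-1
  edge (6, 4)→(4, 6): d=(-2,2) right/bottom  bias=-1
    (2,0)@(5, 1): e=[0,0,8] → ·  [on edge]
    (4,0)@(9, 1): e=[20,-12,0] → ·  [on edge]
    (2,1)@(5, 3): e=[2,2,4] → █
    (3,1)@(7, 3): e=[12,-4,0] → ·  [on edge]
    (2,2)@(5, 5): e=[4,4,0] → ·  [on edge]
    (1,3)@(3, 7): e=[-4,12,0] → ·  [on edge]
    (3,3)@(7, 7): e=[16,0,-8] → ·  [on edge]
  covered (1 px):
    · · · · · · · · ·
    · · █ · · · · · ·
    · · · · · · · · ·
    · · · · · · · · ·

Final: [[1,0],[2,0],[3,0],[4,0],[5,0],[0,1],[1,1]]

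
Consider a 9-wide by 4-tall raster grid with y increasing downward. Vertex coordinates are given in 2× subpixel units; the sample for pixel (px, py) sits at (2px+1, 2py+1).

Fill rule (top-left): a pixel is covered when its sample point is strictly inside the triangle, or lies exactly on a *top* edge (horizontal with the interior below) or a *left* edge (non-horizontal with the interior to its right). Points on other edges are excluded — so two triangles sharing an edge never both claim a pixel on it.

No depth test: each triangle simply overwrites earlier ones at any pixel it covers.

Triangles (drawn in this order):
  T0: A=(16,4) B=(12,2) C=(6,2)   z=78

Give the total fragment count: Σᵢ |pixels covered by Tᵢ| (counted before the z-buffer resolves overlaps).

T0:
  2·area = 12  (B↔C swapped to make it positive)
  edge (16, 4)→(6, 2): d=(-10,-2) top-left  bias=+0
  edge (6, 2)→(12, 2): d=(6,0) top-left  bias=+0
  edge (12, 2)→(16, 4): d=(4,2) right/bottom  bias=-1
    (0,0)@(1, 1): e=[0,-6,18] → ·  [on edge]
    (5,1)@(11, 3): e=[0,6,6] → #  [on edge]
    (6,1)@(13, 3): e=[4,6,2] → #
    (7,1)@(15, 3): e=[8,6,-2] → ·
    (5,2)@(11, 5): e=[-20,18,14] → ·
    (6,2)@(13, 5): e=[-16,18,10] → ·
  covered (2 px):
    · · · · · · · · ·
    · · · · · # # · ·
    · · · · · · · · ·
    · · · · · · · · ·

Answer: 2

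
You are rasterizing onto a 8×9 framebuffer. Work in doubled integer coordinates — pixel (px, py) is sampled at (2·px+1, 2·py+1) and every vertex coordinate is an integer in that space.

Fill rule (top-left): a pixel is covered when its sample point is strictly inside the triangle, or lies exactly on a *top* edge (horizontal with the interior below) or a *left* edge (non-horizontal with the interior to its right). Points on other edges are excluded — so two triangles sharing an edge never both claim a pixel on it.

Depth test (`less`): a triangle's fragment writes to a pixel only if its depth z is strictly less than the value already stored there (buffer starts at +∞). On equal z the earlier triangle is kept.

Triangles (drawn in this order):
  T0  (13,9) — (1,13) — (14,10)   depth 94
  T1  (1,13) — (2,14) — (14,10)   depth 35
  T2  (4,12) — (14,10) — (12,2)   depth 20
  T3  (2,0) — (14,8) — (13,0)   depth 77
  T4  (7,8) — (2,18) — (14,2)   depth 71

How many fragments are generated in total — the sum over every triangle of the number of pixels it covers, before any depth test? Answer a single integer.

T0:
  2·area = 16  (B↔C swapped to make it positive)
  edge (13, 9)→(14, 10): d=(1,1) right/bottom  bias=-1
  edge (14, 10)→(1, 13): d=(-13,3) right/bottom  bias=-1
  edge (1, 13)→(13, 9): d=(12,-4) top-left  bias=+0
    (2,0)@(5, 1): e=[0,144,-128] → ·  [on edge]
    (3,1)@(7, 3): e=[0,112,-96] → ·  [on edge]
    (4,2)@(9, 5): e=[0,80,-64] → ·  [on edge]
    (5,3)@(11, 7): e=[0,48,-32] → ·  [on edge]
    (6,4)@(13, 9): e=[0,16,0] → ·  [on edge]
    (3,5)@(7, 11): e=[8,8,0] → #  [on edge]
    (4,5)@(9, 11): e=[6,2,8] → #
    (5,5)@(11, 11): e=[4,-4,16] → ·
    (7,5)@(15, 11): e=[0,-16,32] → ·  [on edge]
    (0,6)@(1, 13): e=[16,0,0] → ·  [on edge]
    (3,6)@(7, 13): e=[10,-18,24] → ·
    (4,6)@(9, 13): e=[8,-24,32] → ·
  covered (2 px):
    · · · · · · · ·
    · · · · · · · ·
    · · · · · · · ·
    · · · · · · · ·
    · · · · · · · ·
    · · · # # · · ·
    · · · · · · · ·
    · · · · · · · ·
    · · · · · · · ·
T1:
  2·area = 16  (B↔C swapped to make it positive)
  edge (1, 13)→(14, 10): d=(13,-3) top-left  bias=+0
  edge (14, 10)→(2, 14): d=(-12,4) right/bottom  bias=-1
  edge (2, 14)→(1, 13): d=(-1,-1) top-left  bias=+0
    (5,5)@(11, 11): e=[4,0,12] → ·  [on edge]
    (0,6)@(1, 13): e=[0,16,0] → #  [on edge]
    (1,6)@(3, 13): e=[6,8,2] → #
    (2,6)@(5, 13): e=[12,0,4] → ·  [on edge]
    (0,7)@(1, 15): e=[26,-8,-2] → ·
    (1,7)@(3, 15): e=[32,-16,0] → ·  [on edge]
    (2,8)@(5, 17): e=[64,-48,0] → ·  [on edge]
  covered (2 px):
    · · · · · · · ·
    · · · · · · · ·
    · · · · · · · ·
    · · · · · · · ·
    · · · · · · · ·
    · · · · · · · ·
    # # · · · · · ·
    · · · · · · · ·
    · · · · · · · ·
T2:
  2·area = 84  (B↔C swapped to make it positive)
  edge (4, 12)→(12, 2): d=(8,-10) top-left  bias=+0
  edge (12, 2)→(14, 10): d=(2,8) right/bottom  bias=-1
  edge (14, 10)→(4, 12): d=(-10,2) right/bottom  bias=-1
    (5,2)@(11, 5): e=[14,14,56] → #
    (6,2)@(13, 5): e=[34,-2,52] → ·
    (4,3)@(9, 7): e=[10,34,40] → #
    (6,3)@(13, 7): e=[50,2,32] → #
    (7,3)@(15, 7): e=[70,-14,28] → ·
    (3,4)@(7, 9): e=[6,54,24] → #
    (7,4)@(15, 9): e=[86,-10,8] → ·
    (2,5)@(5, 11): e=[2,74,8] → #
    (4,5)@(9, 11): e=[42,42,0] → ·  [on edge]
    (5,5)@(11, 11): e=[62,26,-4] → ·
    (6,5)@(13, 11): e=[82,10,-8] → ·
    (2,6)@(5, 13): e=[18,78,-12] → ·
  covered (10 px):
    · · · · · · · ·
    · · · · · · · ·
    · · · · · # · ·
    · · · · # # # ·
    · · · # # # # ·
    · · # # · · · ·
    · · · · · · · ·
    · · · · · · · ·
    · · · · · · · ·
T3:
  2·area = 88  (B↔C swapped to make it positive)
  edge (2, 0)→(13, 0): d=(11,0) top-left  bias=+0
  edge (13, 0)→(14, 8): d=(1,8) right/bottom  bias=-1
  edge (14, 8)→(2, 0): d=(-12,-8) top-left  bias=+0
    (2,0)@(5, 1): e=[11,65,12] → #
    (3,0)@(7, 1): e=[11,49,28] → #
    (4,0)@(9, 1): e=[11,33,44] → #
    (5,0)@(11, 1): e=[11,17,60] → #
    (6,0)@(13, 1): e=[11,1,76] → #
    (7,0)@(15, 1): e=[11,-15,92] → ·
    (2,1)@(5, 3): e=[33,67,-12] → ·
    (3,1)@(7, 3): e=[33,51,4] → #
    (7,1)@(15, 3): e=[33,-13,68] → ·
    (3,2)@(7, 5): e=[55,53,-20] → ·
    (4,2)@(9, 5): e=[55,37,-4] → ·
    (5,2)@(11, 5): e=[55,21,12] → #
  covered (12 px):
    · · # # # # # ·
    · · · # # # # ·
    · · · · · # # ·
    · · · · · · # ·
    · · · · · · · ·
    · · · · · · · ·
    · · · · · · · ·
    · · · · · · · ·
    · · · · · · · ·
T4:
  2·area = 40  (B↔C swapped to make it positive)
  edge (7, 8)→(14, 2): d=(7,-6) top-left  bias=+0
  edge (14, 2)→(2, 18): d=(-12,16) right/bottom  bias=-1
  edge (2, 18)→(7, 8): d=(5,-10) top-left  bias=+0
    (6,1)@(13, 3): e=[1,4,35] → #
    (7,1)@(15, 3): e=[13,-28,55] → ·
    (5,2)@(11, 5): e=[3,12,25] → #
    (6,2)@(13, 5): e=[15,-20,45] → ·
    (4,3)@(9, 7): e=[5,20,15] → #
    (5,3)@(11, 7): e=[17,-12,35] → ·
    (3,4)@(7, 9): e=[7,28,5] → #
    (4,4)@(9, 9): e=[19,-4,25] → ·
    (3,5)@(7, 11): e=[21,4,15] → #
    (4,5)@(9, 11): e=[33,-28,35] → ·
    (2,6)@(5, 13): e=[23,12,5] → #
    (3,6)@(7, 13): e=[35,-20,25] → ·
  covered (6 px):
    · · · · · · · ·
    · · · · · · # ·
    · · · · · # · ·
    · · · · # · · ·
    · · · # · · · ·
    · · · # · · · ·
    · · # · · · · ·
    · · · · · · · ·
    · · · · · · · ·

Answer: 32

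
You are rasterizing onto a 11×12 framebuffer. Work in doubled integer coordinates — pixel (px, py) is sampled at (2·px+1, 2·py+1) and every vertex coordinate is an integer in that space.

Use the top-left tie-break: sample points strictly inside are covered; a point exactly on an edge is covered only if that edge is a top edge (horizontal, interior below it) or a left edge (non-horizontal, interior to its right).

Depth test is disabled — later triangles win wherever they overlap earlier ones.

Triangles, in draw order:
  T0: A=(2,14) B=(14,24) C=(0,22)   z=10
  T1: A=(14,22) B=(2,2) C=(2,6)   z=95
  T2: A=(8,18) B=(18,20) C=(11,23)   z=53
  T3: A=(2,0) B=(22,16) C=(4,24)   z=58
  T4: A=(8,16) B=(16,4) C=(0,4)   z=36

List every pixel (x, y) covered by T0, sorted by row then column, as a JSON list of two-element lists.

T0:
  2·area = 116
  edge (2, 14)→(14, 24): d=(12,10) right/bottom  bias=-1
  edge (14, 24)→(0, 22): d=(-14,-2) top-left  bias=+0
  edge (0, 22)→(2, 14): d=(2,-8) top-left  bias=+0
    (1,7)@(3, 15): e=[2,104,10] → █
    (2,7)@(5, 15): e=[-18,108,26] → ·
    (1,8)@(3, 17): e=[26,76,14] → █
    (2,8)@(5, 17): e=[6,80,30] → █
    (3,8)@(7, 17): e=[-14,84,46] → ·
    (0,9)@(1, 19): e=[70,44,2] → █
    (3,9)@(7, 19): e=[10,56,50] → █
    (4,9)@(9, 19): e=[-10,60,66] → ·
    (0,10)@(1, 21): e=[94,16,6] → █
    (4,10)@(9, 21): e=[14,32,70] → █
    (5,10)@(11, 21): e=[-6,36,86] → ·
    (0,11)@(1, 23): e=[118,-12,10] → ·
    (3,11)@(7, 23): e=[58,0,58] → █  [on edge]
  covered (15 px):
    · · · · · · · · · · ·
    · · · · · · · · · · ·
    · · · · · · · · · · ·
    · · · · · · · · · · ·
    · · · · · · · · · · ·
    · · · · · · · · · · ·
    · · · · · · · · · · ·
    · █ · · · · · · · · ·
    · █ █ · · · · · · · ·
    █ █ █ █ · · · · · · ·
    █ █ █ █ █ · · · · · ·
    · · · █ █ █ · · · · ·
T1:
  2·area = 48  (B↔C swapped to make it positive)
  edge (14, 22)→(2, 6): d=(-12,-16) top-left  bias=+0
  edge (2, 6)→(2, 2): d=(0,-4) top-left  bias=+0
  edge (2, 2)→(14, 22): d=(12,20) right/bottom  bias=-1
    (1,2)@(3, 5): e=[28,4,16] → █
    (2,2)@(5, 5): e=[60,12,-24] → ·
    (1,3)@(3, 7): e=[4,4,40] → █
    (2,3)@(5, 7): e=[36,12,0] → ·  [on edge]
    (1,4)@(3, 9): e=[-20,4,64] → ·
    (2,4)@(5, 9): e=[12,12,24] → █
    (3,4)@(7, 9): e=[44,20,-16] → ·
    (2,5)@(5, 11): e=[-12,12,48] → ·
    (3,5)@(7, 11): e=[20,20,8] → █
    (4,5)@(9, 11): e=[52,28,-32] → ·
    (3,6)@(7, 13): e=[-4,20,32] → ·
    (4,7)@(9, 15): e=[4,28,16] → █
    (5,8)@(11, 17): e=[12,36,0] → ·  [on edge]
  covered (5 px):
    · · · · · · · · · · ·
    · · · · · · · · · · ·
    · █ · · · · · · · · ·
    · █ · · · · · · · · ·
    · · █ · · · · · · · ·
    · · · █ · · · · · · ·
    · · · · · · · · · · ·
    · · · · █ · · · · · ·
    · · · · · · · · · · ·
    · · · · · · · · · · ·
    · · · · · · · · · · ·
    · · · · · · · · · · ·
T2:
  2·area = 44
  edge (8, 18)→(18, 20): d=(10,2) right/bottom  bias=-1
  edge (18, 20)→(11, 23): d=(-7,3) right/bottom  bias=-1
  edge (11, 23)→(8, 18): d=(-3,-5) top-left  bias=+0
    (2,6)@(5, 13): e=[-44,88,0] → ·  [on edge]
    (1,8)@(3, 17): e=[0,66,-22] → ·  [on edge]
    (4,9)@(9, 19): e=[8,34,2] → █
    (5,9)@(11, 19): e=[4,28,12] → █
    (6,9)@(13, 19): e=[0,22,22] → ·  [on edge]
    (4,10)@(9, 21): e=[28,20,-4] → ·
    (5,10)@(11, 21): e=[24,14,6] → █
    (6,10)@(13, 21): e=[20,8,16] → █
    (7,10)@(15, 21): e=[16,2,26] → █
    (8,10)@(17, 21): e=[12,-4,36] → ·
    (5,11)@(11, 23): e=[44,0,0] → ·  [on edge]
    (6,11)@(13, 23): e=[40,-6,10] → ·
  covered (5 px):
    · · · · · · · · · · ·
    · · · · · · · · · · ·
    · · · · · · · · · · ·
    · · · · · · · · · · ·
    · · · · · · · · · · ·
    · · · · · · · · · · ·
    · · · · · · · · · · ·
    · · · · · · · · · · ·
    · · · · · · · · · · ·
    · · · · █ █ · · · · ·
    · · · · · █ █ █ · · ·
    · · · · · · · · · · ·
T3:
  2·area = 448
  edge (2, 0)→(22, 16): d=(20,16) right/bottom  bias=-1
  edge (22, 16)→(4, 24): d=(-18,8) right/bottom  bias=-1
  edge (4, 24)→(2, 0): d=(-2,-24) top-left  bias=+0
    (1,0)@(3, 1): e=[4,422,22] → █
    (2,0)@(5, 1): e=[-28,406,70] → ·
    (1,1)@(3, 3): e=[44,386,18] → █
    (2,1)@(5, 3): e=[12,370,66] → █
    (3,1)@(7, 3): e=[-20,354,114] → ·
    (1,2)@(3, 5): e=[84,350,14] → █
    (3,2)@(7, 5): e=[20,318,110] → █
    (4,2)@(9, 5): e=[-12,302,158] → ·
    (1,3)@(3, 7): e=[124,314,10] → █
    (4,3)@(9, 7): e=[28,266,154] → █
    (5,3)@(11, 7): e=[-4,250,202] → ·
    (1,4)@(3, 9): e=[164,278,6] → █
  covered (56 px):
    · █ · · · · · · · · ·
    · █ █ · · · · · · · ·
    · █ █ █ · · · · · · ·
    · █ █ █ █ · · · · · ·
    · █ █ █ █ █ █ · · · ·
    · █ █ █ █ █ █ █ · · ·
    · · █ █ █ █ █ █ █ · ·
    · · █ █ █ █ █ █ █ █ ·
    · · █ █ █ █ █ █ █ █ ·
    · · █ █ █ █ █ █ · · ·
    · · █ █ █ · · · · · ·
    · · █ · · · · · · · ·
T4:
  2·area = 192  (B↔C swapped to make it positive)
  edge (8, 16)→(0, 4): d=(-8,-12) top-left  bias=+0
  edge (0, 4)→(16, 4): d=(16,0) top-left  bias=+0
  edge (16, 4)→(8, 16): d=(-8,12) right/bottom  bias=-1
    (0,2)@(1, 5): e=[4,16,172] → █
    (1,2)@(3, 5): e=[28,16,148] → █
    (2,2)@(5, 5): e=[52,16,124] → █
    (3,2)@(7, 5): e=[76,16,100] → █
    (4,2)@(9, 5): e=[100,16,76] → █
    (5,2)@(11, 5): e=[124,16,52] → █
    (6,2)@(13, 5): e=[148,16,28] → █
    (7,2)@(15, 5): e=[172,16,4] → █
    (8,2)@(17, 5): e=[196,16,-20] → ·
    (0,3)@(1, 7): e=[-12,48,156] → ·
    (1,3)@(3, 7): e=[12,48,132] → █
    (7,3)@(15, 7): e=[156,48,-12] → ·
  covered (24 px):
    · · · · · · · · · · ·
    · · · · · · · · · · ·
    █ █ █ █ █ █ █ █ · · ·
    · █ █ █ █ █ █ · · · ·
    · · █ █ █ █ · · · · ·
    · · █ █ █ █ · · · · ·
    · · · █ █ · · · · · ·
    · · · · · · · · · · ·
    · · · · · · · · · · ·
    · · · · · · · · · · ·
    · · · · · · · · · · ·
    · · · · · · · · · · ·

Answer: [[1,7],[1,8],[2,8],[0,9],[1,9],[2,9],[3,9],[0,10],[1,10],[2,10],[3,10],[4,10],[3,11],[4,11],[5,11]]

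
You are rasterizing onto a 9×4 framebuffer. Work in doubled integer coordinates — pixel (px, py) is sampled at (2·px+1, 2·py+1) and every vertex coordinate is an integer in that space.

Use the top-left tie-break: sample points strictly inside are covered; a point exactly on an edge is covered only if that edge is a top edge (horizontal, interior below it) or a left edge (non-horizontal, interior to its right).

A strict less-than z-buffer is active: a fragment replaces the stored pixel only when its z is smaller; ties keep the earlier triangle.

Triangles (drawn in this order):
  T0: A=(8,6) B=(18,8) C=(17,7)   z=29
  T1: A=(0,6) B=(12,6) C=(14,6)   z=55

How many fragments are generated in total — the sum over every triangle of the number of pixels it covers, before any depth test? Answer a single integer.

T0:
  2·area = 8  (B↔C swapped to make it positive)
  edge (8, 6)→(17, 7): d=(9,1) right/bottom  bias=-1
  edge (17, 7)→(18, 8): d=(1,1) right/bottom  bias=-1
  edge (18, 8)→(8, 6): d=(-10,-2) top-left  bias=+0
    (5,0)@(11, 1): e=[-48,0,56] → ·  [on edge]
    (6,1)@(13, 3): e=[-32,0,40] → ·  [on edge]
    (1,2)@(3, 5): e=[-4,12,0] → ·  [on edge]
    (7,2)@(15, 5): e=[-16,0,24] → ·  [on edge]
    (6,3)@(13, 7): e=[4,4,0] → █  [on edge]
    (7,3)@(15, 7): e=[2,2,4] → █
    (8,3)@(17, 7): e=[0,0,8] → ·  [on edge]
  covered (2 px):
    · · · · · · · · ·
    · · · · · · · · ·
    · · · · · · · · ·
    · · · · · · █ █ ·
T1:
  degenerate (2·area = 0) — covers nothing

Result: 2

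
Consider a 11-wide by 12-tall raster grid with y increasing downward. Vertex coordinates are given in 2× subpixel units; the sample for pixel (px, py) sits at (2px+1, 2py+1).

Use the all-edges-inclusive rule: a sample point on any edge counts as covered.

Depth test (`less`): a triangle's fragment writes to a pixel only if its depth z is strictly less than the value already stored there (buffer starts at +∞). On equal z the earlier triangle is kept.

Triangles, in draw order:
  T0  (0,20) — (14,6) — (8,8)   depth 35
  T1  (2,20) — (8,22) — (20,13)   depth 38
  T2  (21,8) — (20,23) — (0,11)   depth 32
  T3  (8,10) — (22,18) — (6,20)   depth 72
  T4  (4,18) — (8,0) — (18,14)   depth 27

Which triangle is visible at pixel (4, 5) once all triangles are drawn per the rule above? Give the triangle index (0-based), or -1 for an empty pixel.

T0:
  2·area = 56  (B↔C swapped to make it positive)
  edge (0, 20)→(8, 8): d=(8,-12) inclusive
  edge (8, 8)→(14, 6): d=(6,-2) inclusive
  edge (14, 6)→(0, 20): d=(-14,14) inclusive
    (9,0)@(19, 1): e=[76,-20,0] → ·  [on edge]
    (8,1)@(17, 3): e=[68,-12,0] → ·  [on edge]
    (7,2)@(15, 5): e=[60,-4,0] → ·  [on edge]
    (8,2)@(17, 5): e=[84,0,-28] → ·  [on edge]
    (5,3)@(11, 7): e=[28,0,28] → #  [on edge]
    (6,3)@(13, 7): e=[52,4,0] → #  [on edge]
    (7,3)@(15, 7): e=[76,8,-28] → ·
    (2,4)@(5, 9): e=[-28,0,84] → ·  [on edge]
    (4,4)@(9, 9): e=[20,8,28] → #
    (5,4)@(11, 9): e=[44,12,0] → #  [on edge]
    (6,4)@(13, 9): e=[68,16,-28] → ·
    (3,5)@(7, 11): e=[12,16,28] → #
    (4,5)@(9, 11): e=[36,20,0] → #  [on edge]
    (3,6)@(7, 13): e=[28,28,0] → #  [on edge]
    (2,7)@(5, 15): e=[20,36,0] → #  [on edge]
    (1,8)@(3, 17): e=[12,44,0] → #  [on edge]
    (0,9)@(1, 19): e=[4,52,0] → #  [on edge]
  covered (11 px):
    · · · · · · · · · · ·
    · · · · · · · · · · ·
    · · · · · · · · · · ·
    · · · · · # # · · · ·
    · · · · # # · · · · ·
    · · · # # · · · · · ·
    · · # # · · · · · · ·
    · · # · · · · · · · ·
    · # · · · · · · · · ·
    # · · · · · · · · · ·
    · · · · · · · · · · ·
    · · · · · · · · · · ·
T1:
  2·area = 78  (B↔C swapped to make it positive)
  edge (2, 20)→(20, 13): d=(18,-7) inclusive
  edge (20, 13)→(8, 22): d=(-12,9) inclusive
  edge (8, 22)→(2, 20): d=(-6,-2) inclusive
    (7,7)@(15, 15): e=[1,21,56] → #
    (8,7)@(17, 15): e=[15,3,60] → #
    (9,7)@(19, 15): e=[29,-15,64] → ·
    (5,8)@(11, 17): e=[9,33,36] → #
    (6,8)@(13, 17): e=[23,15,40] → #
    (7,8)@(15, 17): e=[37,-3,44] → ·
    (8,8)@(17, 17): e=[51,-21,48] → ·
    (2,9)@(5, 19): e=[3,63,12] → #
    (3,9)@(7, 19): e=[17,45,16] → #
    (4,9)@(9, 19): e=[31,27,20] → #
    (6,9)@(13, 19): e=[59,-9,28] → ·
    (2,10)@(5, 21): e=[39,39,0] → #  [on edge]
    (5,11)@(11, 23): e=[117,-39,0] → ·  [on edge]
  covered (11 px):
    · · · · · · · · · · ·
    · · · · · · · · · · ·
    · · · · · · · · · · ·
    · · · · · · · · · · ·
    · · · · · · · · · · ·
    · · · · · · · · · · ·
    · · · · · · · · · · ·
    · · · · · · · # # · ·
    · · · · · # # · · · ·
    · · # # # # · · · · ·
    · · # # # · · · · · ·
    · · · · · · · · · · ·
T2:
  2·area = 312
  edge (21, 8)→(20, 23): d=(-1,15) inclusive
  edge (20, 23)→(0, 11): d=(-20,-12) inclusive
  edge (0, 11)→(21, 8): d=(21,-3) inclusive
    (7,4)@(15, 9): e=[89,220,3] → #
    (8,4)@(17, 9): e=[59,244,9] → #
    (9,4)@(19, 9): e=[29,268,15] → #
    (10,4)@(21, 9): e=[-1,292,21] → ·
    (0,5)@(1, 11): e=[297,12,3] → #
    (1,5)@(3, 11): e=[267,36,9] → #
    (2,5)@(5, 11): e=[237,60,15] → #
    (3,5)@(7, 11): e=[207,84,21] → #
    (4,5)@(9, 11): e=[177,108,27] → #
    (5,5)@(11, 11): e=[147,132,33] → #
    (6,5)@(13, 11): e=[117,156,39] → #
    (10,5)@(21, 11): e=[-3,252,63] → ·
  covered (38 px):
    · · · · · · · · · · ·
    · · · · · · · · · · ·
    · · · · · · · · · · ·
    · · · · · · · · · · ·
    · · · · · · · # # # ·
    # # # # # # # # # # ·
    · · # # # # # # # # ·
    · · · # # # # # # # ·
    · · · · · # # # # # ·
    · · · · · · · # # # ·
    · · · · · · · · # # ·
    · · · · · · · · · · ·
T3:
  2·area = 156
  edge (8, 10)→(22, 18): d=(14,8) inclusive
  edge (22, 18)→(6, 20): d=(-16,2) inclusive
  edge (6, 20)→(8, 10): d=(2,-10) inclusive
    (4,2)@(9, 5): e=[-78,234,0] → ·  [on edge]
    (4,5)@(9, 11): e=[6,138,12] → #
    (5,5)@(11, 11): e=[-10,134,32] → ·
    (4,6)@(9, 13): e=[34,106,16] → #
    (5,6)@(11, 13): e=[18,102,36] → #
    (6,6)@(13, 13): e=[2,98,56] → #
    (7,6)@(15, 13): e=[-14,94,76] → ·
    (3,7)@(7, 15): e=[78,78,0] → #  [on edge]
    (7,7)@(15, 15): e=[14,62,80] → #
    (8,7)@(17, 15): e=[-2,58,100] → ·
    (3,8)@(7, 17): e=[106,46,4] → #
    (8,8)@(17, 17): e=[26,26,104] → #
  covered (20 px):
    · · · · · · · · · · ·
    · · · · · · · · · · ·
    · · · · · · · · · · ·
    · · · · · · · · · · ·
    · · · · · · · · · · ·
    · · · · # · · · · · ·
    · · · · # # # · · · ·
    · · · # # # # # · · ·
    · · · # # # # # # # ·
    · · · # # # # · · · ·
    · · · · · · · · · · ·
    · · · · · · · · · · ·
T4:
  2·area = 236
  edge (4, 18)→(8, 0): d=(4,-18) inclusive
  edge (8, 0)→(18, 14): d=(10,14) inclusive
  edge (18, 14)→(4, 18): d=(-14,4) inclusive
    (4,1)@(9, 3): e=[30,16,190] → #
    (5,1)@(11, 3): e=[66,-12,182] → ·
    (3,2)@(7, 5): e=[2,64,170] → #
    (5,2)@(11, 5): e=[74,8,154] → #
    (6,2)@(13, 5): e=[110,-20,146] → ·
    (3,3)@(7, 7): e=[10,84,142] → #
    (6,3)@(13, 7): e=[118,0,118] → #  [on edge]
    (7,3)@(15, 7): e=[154,-28,110] → ·
    (3,4)@(7, 9): e=[18,104,114] → #
    (7,4)@(15, 9): e=[162,-8,82] → ·
    (3,5)@(7, 11): e=[26,124,86] → #
    (7,5)@(15, 11): e=[170,12,54] → #
  covered (30 px):
    · · · · · · · · · · ·
    · · · · # · · · · · ·
    · · · # # # · · · · ·
    · · · # # # # · · · ·
    · · · # # # # · · · ·
    · · · # # # # # · · ·
    · · · # # # # # # · ·
    · · # # # # # · · · ·
    · · # # · · · · · · ·
    · · · · · · · · · · ·
    · · · · · · · · · · ·
    · · · · · · · · · · ·

Z-buffer (winner per pixel, '.' = empty):
  . . . . . . . . . . .
  . . . . 4 . . . . . .
  . . . 4 4 4 . . . . .
  . . . 4 4 4 4 . . . .
  . . . 4 4 4 4 2 2 2 .
  2 2 2 4 4 4 4 4 2 2 .
  . . 2 4 4 4 4 4 4 2 .
  . . 4 4 4 4 4 2 2 2 .
  . 0 4 4 3 2 2 2 2 2 .
  0 . 1 1 1 1 3 2 2 2 .
  . . 1 1 1 . . . 2 2 .
  . . . . . . . . . . .

Final: 4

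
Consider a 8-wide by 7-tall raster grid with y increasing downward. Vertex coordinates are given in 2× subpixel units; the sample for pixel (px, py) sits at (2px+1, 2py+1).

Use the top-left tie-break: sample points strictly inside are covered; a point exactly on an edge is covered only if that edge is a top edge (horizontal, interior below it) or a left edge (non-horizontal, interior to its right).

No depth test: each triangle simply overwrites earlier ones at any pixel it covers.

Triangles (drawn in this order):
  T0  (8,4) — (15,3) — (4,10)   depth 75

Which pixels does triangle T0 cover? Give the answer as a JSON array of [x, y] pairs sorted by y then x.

T0:
  2·area = 38
  edge (8, 4)→(15, 3): d=(7,-1) top-left  bias=+0
  edge (15, 3)→(4, 10): d=(-11,7) right/bottom  bias=-1
  edge (4, 10)→(8, 4): d=(4,-6) top-left  bias=+0
    (7,1)@(15, 3): e=[0,0,38] → ·  [on edge]
    (0,2)@(1, 5): e=[0,76,-38] → ·  [on edge]
    (4,2)@(9, 5): e=[8,20,10] → #
    (5,2)@(11, 5): e=[10,6,22] → #
    (6,2)@(13, 5): e=[12,-8,34] → ·
    (3,3)@(7, 7): e=[20,12,6] → #
    (4,3)@(9, 7): e=[22,-2,18] → ·
    (5,3)@(11, 7): e=[24,-16,30] → ·
    (2,4)@(5, 9): e=[32,4,2] → #
    (3,4)@(7, 9): e=[34,-10,14] → ·
    (2,5)@(5, 11): e=[46,-18,10] → ·
  covered (4 px):
    · · · · · · · ·
    · · · · · · · ·
    · · · · # # · ·
    · · · # · · · ·
    · · # · · · · ·
    · · · · · · · ·
    · · · · · · · ·

Answer: [[4,2],[5,2],[3,3],[2,4]]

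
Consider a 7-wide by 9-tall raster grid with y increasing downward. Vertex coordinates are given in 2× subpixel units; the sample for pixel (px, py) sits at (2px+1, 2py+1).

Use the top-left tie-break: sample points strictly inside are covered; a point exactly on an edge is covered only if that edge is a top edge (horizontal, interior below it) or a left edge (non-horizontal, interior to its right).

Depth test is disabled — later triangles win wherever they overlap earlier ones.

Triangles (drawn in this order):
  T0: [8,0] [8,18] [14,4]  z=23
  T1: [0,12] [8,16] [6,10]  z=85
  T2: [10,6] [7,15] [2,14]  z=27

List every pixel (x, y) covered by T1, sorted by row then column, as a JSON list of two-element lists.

T0:
  2·area = 108  (B↔C swapped to make it positive)
  edge (8, 0)→(14, 4): d=(6,4) right/bottom  bias=-1
  edge (14, 4)→(8, 18): d=(-6,14) right/bottom  bias=-1
  edge (8, 18)→(8, 0): d=(0,-18) top-left  bias=+0
    (4,0)@(9, 1): e=[2,88,18] → █
    (5,0)@(11, 1): e=[-6,60,54] → ·
    (4,1)@(9, 3): e=[14,76,18] → █
    (5,1)@(11, 3): e=[6,48,54] → █
    (6,1)@(13, 3): e=[-2,20,90] → ·
    (4,2)@(9, 5): e=[26,64,18] → █
    (6,2)@(13, 5): e=[10,8,90] → █
    (4,3)@(9, 7): e=[38,52,18] → █
    (6,3)@(13, 7): e=[22,-4,90] → ·
    (4,4)@(9, 9): e=[50,40,18] → █
    (6,4)@(13, 9): e=[34,-16,90] → ·
    (4,5)@(9, 11): e=[62,28,18] → █
    (5,5)@(11, 11): e=[54,0,54] → ·  [on edge]
  covered (13 px):
    · · · · █ · ·
    · · · · █ █ ·
    · · · · █ █ █
    · · · · █ █ ·
    · · · · █ █ ·
    · · · · █ · ·
    · · · · █ · ·
    · · · · █ · ·
    · · · · · · ·
T1:
  2·area = 40  (B↔C swapped to make it positive)
  edge (0, 12)→(6, 10): d=(6,-2) top-left  bias=+0
  edge (6, 10)→(8, 16): d=(2,6) right/bottom  bias=-1
  edge (8, 16)→(0, 12): d=(-8,-4) top-left  bias=+0
    (1,0)@(3, 1): e=[-60,0,100] → ·  [on edge]
    (2,3)@(5, 7): e=[-20,0,60] → ·  [on edge]
    (4,4)@(9, 9): e=[0,-20,60] → ·  [on edge]
    (1,5)@(3, 11): e=[0,20,20] → █  [on edge]
    (2,5)@(5, 11): e=[4,8,28] → █
    (3,5)@(7, 11): e=[8,-4,36] → ·
    (1,6)@(3, 13): e=[12,24,4] → █
    (3,6)@(7, 13): e=[20,0,20] → ·  [on edge]
    (1,7)@(3, 15): e=[24,28,-12] → ·
    (2,7)@(5, 15): e=[28,16,-4] → ·
    (3,7)@(7, 15): e=[32,4,4] → █
    (4,7)@(9, 15): e=[36,-8,12] → ·
  covered (5 px):
    · · · · · · ·
    · · · · · · ·
    · · · · · · ·
    · · · · · · ·
    · · · · · · ·
    · █ █ · · · ·
    · █ █ · · · ·
    · · · █ · · ·
    · · · · · · ·
T2:
  2·area = 48
  edge (10, 6)→(7, 15): d=(-3,9) right/bottom  bias=-1
  edge (7, 15)→(2, 14): d=(-5,-1) top-left  bias=+0
  edge (2, 14)→(10, 6): d=(8,-8) top-left  bias=+0
    (5,1)@(11, 3): e=[0,64,-16] → ·  [on edge]
    (6,1)@(13, 3): e=[-18,66,0] → ·  [on edge]
    (5,2)@(11, 5): e=[-6,54,0] → ·  [on edge]
    (4,3)@(9, 7): e=[6,42,0] → █  [on edge]
    (5,3)@(11, 7): e=[-12,44,16] → ·
    (3,4)@(7, 9): e=[18,30,0] → █  [on edge]
    (4,4)@(9, 9): e=[0,32,16] → ·  [on edge]
    (2,5)@(5, 11): e=[30,18,0] → █  [on edge]
    (4,5)@(9, 11): e=[-6,22,32] → ·
    (1,6)@(3, 13): e=[42,6,0] → █  [on edge]
    (4,6)@(9, 13): e=[-12,12,48] → ·
    (0,7)@(1, 15): e=[54,-6,0] → ·  [on edge]
    (3,7)@(7, 15): e=[0,0,48] → ·  [on edge]
  covered (7 px):
    · · · · · · ·
    · · · · · · ·
    · · · · · · ·
    · · · · █ · ·
    · · · █ · · ·
    · · █ █ · · ·
    · █ █ █ · · ·
    · · · · · · ·
    · · · · · · ·

Final: [[1,5],[2,5],[1,6],[2,6],[3,7]]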